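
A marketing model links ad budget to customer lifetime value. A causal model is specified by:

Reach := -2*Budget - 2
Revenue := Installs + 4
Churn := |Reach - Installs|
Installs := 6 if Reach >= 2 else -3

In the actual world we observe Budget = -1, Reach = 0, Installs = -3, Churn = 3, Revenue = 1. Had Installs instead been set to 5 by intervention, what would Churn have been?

5

The intervention breaks the incoming arrows to Installs: Installs := 6 if Reach >= 2 else -3 no longer applies, and Installs = 5.
Reach = -2*Budget - 2  [with Budget=-1]  = 0
Churn = |Reach - Installs|  [with Reach=0, Installs=5]  = 5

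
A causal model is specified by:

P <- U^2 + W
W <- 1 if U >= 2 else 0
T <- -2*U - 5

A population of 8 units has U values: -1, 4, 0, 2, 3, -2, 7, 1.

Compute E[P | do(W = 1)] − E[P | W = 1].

Every unit gets W=1 under the intervention. P values become 2, 17, 1, 5, 10, 5, 50, 2; E[P|do(W=1)] = 11.5.
E[P|W=1] averages over only the 4 units with W=1 (U = 4, 2, 3, 7): P = 17, 5, 10, 50, mean 20.5.
Difference = 11.5 − 20.5 = -9.

-9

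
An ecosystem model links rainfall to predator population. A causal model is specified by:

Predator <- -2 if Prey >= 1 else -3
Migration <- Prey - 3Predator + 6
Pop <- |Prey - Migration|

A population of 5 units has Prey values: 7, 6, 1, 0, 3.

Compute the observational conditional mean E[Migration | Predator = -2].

Conditioning on Predator=-2 selects the 4 unit(s) with Prey ∈ {7, 6, 1, 3}. Their Migration values: 19, 18, 13, 15. Mean = 16.25.

16.25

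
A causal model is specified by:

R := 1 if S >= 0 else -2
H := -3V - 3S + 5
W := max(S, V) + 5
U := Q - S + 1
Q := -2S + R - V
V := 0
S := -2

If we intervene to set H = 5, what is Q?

do(H=5) replaces the equation H := -3V - 3S + 5 with the constant H = 5.
Since Q is not a descendant of the intervened variable, it is unaffected.
R = 1 if S >= 0 else -2  [with S=-2]  = -2
Q = -2S + R - V  [with S=-2, R=-2, V=0]  = 2

2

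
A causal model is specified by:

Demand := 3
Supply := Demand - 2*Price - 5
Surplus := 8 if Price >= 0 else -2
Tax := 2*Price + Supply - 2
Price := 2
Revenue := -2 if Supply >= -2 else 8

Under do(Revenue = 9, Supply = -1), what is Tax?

The joint intervention fixes Revenue = 9, Supply = -1, removing each variable's own equation.
Tax = 2*Price + Supply - 2  [with Price=2, Supply=-1]  = 1

1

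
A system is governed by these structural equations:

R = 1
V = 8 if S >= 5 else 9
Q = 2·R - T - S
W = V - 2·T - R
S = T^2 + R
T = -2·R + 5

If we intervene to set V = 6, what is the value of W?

Under do(V=6), the mechanism V = 8 if S >= 5 else 9 is discarded; V is fixed at 6.
T = -2·R + 5  [with R=1]  = 3
W = V - 2·T - R  [with V=6, T=3, R=1]  = -1

-1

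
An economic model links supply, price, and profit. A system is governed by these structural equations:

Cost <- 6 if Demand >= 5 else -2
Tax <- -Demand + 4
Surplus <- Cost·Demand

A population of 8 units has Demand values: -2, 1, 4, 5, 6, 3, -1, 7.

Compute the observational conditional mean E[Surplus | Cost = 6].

Observing Cost=6 restricts to units where Cost's equation naturally yields 6: Demand ∈ {5, 6, 7}. In that subpopulation Surplus = 30, 36, 42, mean 36.

36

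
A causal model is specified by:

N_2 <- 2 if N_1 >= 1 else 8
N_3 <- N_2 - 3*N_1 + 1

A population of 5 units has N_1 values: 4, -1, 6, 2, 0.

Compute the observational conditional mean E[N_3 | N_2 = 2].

-9

Conditioning on N_2=2 selects the 3 unit(s) with N_1 ∈ {4, 6, 2}. Their N_3 values: -9, -15, -3. Mean = -9.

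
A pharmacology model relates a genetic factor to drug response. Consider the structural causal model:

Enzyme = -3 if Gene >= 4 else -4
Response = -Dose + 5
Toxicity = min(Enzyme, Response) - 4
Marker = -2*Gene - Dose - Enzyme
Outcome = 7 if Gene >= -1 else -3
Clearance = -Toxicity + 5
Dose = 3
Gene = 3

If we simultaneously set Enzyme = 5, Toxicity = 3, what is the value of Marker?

-14

Setting Enzyme = 5, Toxicity = 3 by intervention discards those variables' equations.
Marker = -2*Gene - Dose - Enzyme  [with Gene=3, Dose=3, Enzyme=5]  = -14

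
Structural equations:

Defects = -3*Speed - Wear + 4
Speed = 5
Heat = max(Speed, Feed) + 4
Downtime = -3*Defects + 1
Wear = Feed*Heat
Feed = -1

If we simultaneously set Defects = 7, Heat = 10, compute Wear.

-10

Under do(Defects = 7, Heat = 10), each intervened variable's structural equation is replaced by its fixed value.
Wear = Feed*Heat  [with Feed=-1, Heat=10]  = -10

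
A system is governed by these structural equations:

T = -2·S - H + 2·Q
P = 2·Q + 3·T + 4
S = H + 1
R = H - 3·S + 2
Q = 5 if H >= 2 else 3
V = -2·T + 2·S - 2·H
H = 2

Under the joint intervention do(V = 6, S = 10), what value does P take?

Under do(V = 6, S = 10), each intervened variable's structural equation is replaced by its fixed value.
Q = 5 if H >= 2 else 3  [with H=2]  = 5
T = -2·S - H + 2·Q  [with S=10, H=2, Q=5]  = -12
P = 2·Q + 3·T + 4  [with Q=5, T=-12]  = -22

-22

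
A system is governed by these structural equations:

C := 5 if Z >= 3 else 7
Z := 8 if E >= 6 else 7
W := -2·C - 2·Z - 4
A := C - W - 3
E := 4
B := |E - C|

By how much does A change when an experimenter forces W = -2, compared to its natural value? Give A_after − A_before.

-26

Intervening sets W = -2 and removes its equation (W := -2·C - 2·Z - 4).
Z = 8 if E >= 6 else 7  [with E=4]  = 7
C = 5 if Z >= 3 else 7  [with Z=7]  = 5
A = C - W - 3  [with C=5, W=-2]  = 4
Without intervention: Z = 8 if E >= 6 else 7  [with E=4]  = 7; C = 5 if Z >= 3 else 7  [with Z=7]  = 5; W = -2·C - 2·Z - 4  [with C=5, Z=7]  = -28; A = C - W - 3  [with C=5, W=-28]  = 30.
Change = 4 − 30 = -26.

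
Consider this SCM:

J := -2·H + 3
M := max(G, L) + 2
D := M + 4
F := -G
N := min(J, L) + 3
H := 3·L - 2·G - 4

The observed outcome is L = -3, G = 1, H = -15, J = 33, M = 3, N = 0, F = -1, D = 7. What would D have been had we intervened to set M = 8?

do(M=8) replaces the equation M := max(G, L) + 2 with the constant M = 8.
D = M + 4  [with M=8]  = 12

12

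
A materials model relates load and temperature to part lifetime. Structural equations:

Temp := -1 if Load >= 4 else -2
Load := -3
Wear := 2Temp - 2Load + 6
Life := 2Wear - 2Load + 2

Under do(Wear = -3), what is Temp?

Under do(Wear=-3), the mechanism Wear := 2Temp - 2Load + 6 is discarded; Wear is fixed at -3.
Since Temp is not a descendant of the intervened variable, it is unaffected.
Temp = -1 if Load >= 4 else -2  [with Load=-3]  = -2

-2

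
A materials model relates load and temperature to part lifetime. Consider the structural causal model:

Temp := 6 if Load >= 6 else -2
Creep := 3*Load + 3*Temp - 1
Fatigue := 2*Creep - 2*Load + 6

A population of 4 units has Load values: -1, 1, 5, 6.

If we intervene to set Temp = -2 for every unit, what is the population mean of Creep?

do(Temp=-2) breaks Temp's dependence on Load. With Temp=-2 fixed, Creep across the units is -10, -4, 8, 11, mean 1.25.

1.25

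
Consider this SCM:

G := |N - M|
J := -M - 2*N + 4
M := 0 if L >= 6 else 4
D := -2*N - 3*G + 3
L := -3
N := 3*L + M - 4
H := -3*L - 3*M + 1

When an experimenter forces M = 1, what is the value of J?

27

Under do(M=1), the mechanism M := 0 if L >= 6 else 4 is discarded; M is fixed at 1.
N = 3*L + M - 4  [with L=-3, M=1]  = -12
J = -M - 2*N + 4  [with M=1, N=-12]  = 27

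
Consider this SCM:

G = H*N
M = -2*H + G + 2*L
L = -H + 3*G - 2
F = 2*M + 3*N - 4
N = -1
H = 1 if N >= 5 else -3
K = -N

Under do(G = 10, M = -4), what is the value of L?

31

The joint intervention fixes G = 10, M = -4, removing each variable's own equation.
H = 1 if N >= 5 else -3  [with N=-1]  = -3
L = -H + 3*G - 2  [with H=-3, G=10]  = 31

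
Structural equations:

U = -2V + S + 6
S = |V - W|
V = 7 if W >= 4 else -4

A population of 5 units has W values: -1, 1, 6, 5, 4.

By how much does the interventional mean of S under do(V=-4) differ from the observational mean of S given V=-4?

3

Under do(V=-4), V's equation is replaced by V=-4 for every unit. Per-unit S: 3, 5, 10, 9, 8. Mean = 7.
Observing V=-4 restricts to units where V's equation naturally yields -4: W ∈ {-1, 1}. In that subpopulation S = 3, 5, mean 4.
Difference = 7 − 4 = 3.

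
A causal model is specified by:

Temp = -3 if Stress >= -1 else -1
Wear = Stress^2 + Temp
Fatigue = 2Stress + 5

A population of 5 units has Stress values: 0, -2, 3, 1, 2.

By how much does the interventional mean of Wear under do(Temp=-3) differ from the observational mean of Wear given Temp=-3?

Every unit gets Temp=-3 under the intervention. Wear values become -3, 1, 6, -2, 1; E[Wear|do(Temp=-3)] = 0.6.
E[Wear|Temp=-3] averages over only the 4 units with Temp=-3 (Stress = 0, 3, 1, 2): Wear = -3, 6, -2, 1, mean 0.5.
Difference = 0.6 − 0.5 = 0.1.

0.1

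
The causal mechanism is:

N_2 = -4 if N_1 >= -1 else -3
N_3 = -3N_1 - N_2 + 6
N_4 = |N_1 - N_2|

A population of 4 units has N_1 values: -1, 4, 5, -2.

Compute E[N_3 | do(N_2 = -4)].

Every unit gets N_2=-4 under the intervention. N_3 values become 13, -2, -5, 16; E[N_3|do(N_2=-4)] = 5.5.

5.5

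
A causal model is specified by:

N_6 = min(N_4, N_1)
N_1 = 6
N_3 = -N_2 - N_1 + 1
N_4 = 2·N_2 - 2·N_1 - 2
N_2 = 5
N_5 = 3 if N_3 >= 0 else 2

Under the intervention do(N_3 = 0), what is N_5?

do(N_3=0) replaces the equation N_3 = -N_2 - N_1 + 1 with the constant N_3 = 0.
N_5 = 3 if N_3 >= 0 else 2  [with N_3=0]  = 3

3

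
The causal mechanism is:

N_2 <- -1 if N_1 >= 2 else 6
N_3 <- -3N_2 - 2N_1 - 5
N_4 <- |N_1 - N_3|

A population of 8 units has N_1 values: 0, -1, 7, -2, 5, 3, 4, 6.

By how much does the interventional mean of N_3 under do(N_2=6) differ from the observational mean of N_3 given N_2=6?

Under do(N_2=6), N_2's equation is replaced by N_2=6 for every unit. Per-unit N_3: -23, -21, -37, -19, -33, -29, -31, -35. Mean = -28.5.
Observing N_2=6 restricts to units where N_2's equation naturally yields 6: N_1 ∈ {0, -1, -2}. In that subpopulation N_3 = -23, -21, -19, mean -21.
Difference = -28.5 − (-21) = -7.5.

-7.5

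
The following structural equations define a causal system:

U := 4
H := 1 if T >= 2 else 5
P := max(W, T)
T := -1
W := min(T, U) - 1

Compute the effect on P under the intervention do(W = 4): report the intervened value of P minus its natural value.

do(W=4) replaces the equation W := min(T, U) - 1 with the constant W = 4.
P = max(W, T)  [with W=4, T=-1]  = 4
Without intervention: W = min(T, U) - 1  [with T=-1, U=4]  = -2; P = max(W, T)  [with W=-2, T=-1]  = -1.
Change = 4 − (-1) = 5.

5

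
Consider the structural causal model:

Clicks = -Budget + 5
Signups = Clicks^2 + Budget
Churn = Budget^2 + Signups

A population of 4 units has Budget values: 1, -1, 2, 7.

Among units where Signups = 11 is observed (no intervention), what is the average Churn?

37.5

E[Churn|Signups=11] averages over only the 2 units with Signups=11 (Budget = 2, 7): Churn = 15, 60, mean 37.5.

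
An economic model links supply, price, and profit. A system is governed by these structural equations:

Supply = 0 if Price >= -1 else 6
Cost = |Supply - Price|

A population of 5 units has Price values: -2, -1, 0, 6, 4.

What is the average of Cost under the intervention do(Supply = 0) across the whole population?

Under do(Supply=0), Supply's equation is replaced by Supply=0 for every unit. Per-unit Cost: 2, 1, 0, 6, 4. Mean = 2.6.

2.6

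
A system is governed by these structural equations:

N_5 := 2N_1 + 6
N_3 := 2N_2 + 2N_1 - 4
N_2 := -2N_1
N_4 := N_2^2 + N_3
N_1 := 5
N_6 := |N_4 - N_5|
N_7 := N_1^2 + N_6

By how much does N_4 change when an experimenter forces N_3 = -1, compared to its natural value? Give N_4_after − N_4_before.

13

The intervention breaks the incoming arrows to N_3: N_3 := 2N_2 + 2N_1 - 4 no longer applies, and N_3 = -1.
N_2 = -2N_1  [with N_1=5]  = -10
N_4 = N_2^2 + N_3  [with N_2=-10, N_3=-1]  = 99
Without intervention: N_2 = -2N_1  [with N_1=5]  = -10; N_3 = 2N_2 + 2N_1 - 4  [with N_2=-10, N_1=5]  = -14; N_4 = N_2^2 + N_3  [with N_2=-10, N_3=-14]  = 86.
Change = 99 − 86 = 13.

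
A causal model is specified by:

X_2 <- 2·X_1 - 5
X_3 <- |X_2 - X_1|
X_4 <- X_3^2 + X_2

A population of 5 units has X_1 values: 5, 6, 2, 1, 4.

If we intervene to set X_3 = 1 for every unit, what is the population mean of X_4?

3.2

do(X_3=1) breaks X_3's dependence on X_1. With X_3=1 fixed, X_4 across the units is 6, 8, 0, -2, 4, mean 3.2.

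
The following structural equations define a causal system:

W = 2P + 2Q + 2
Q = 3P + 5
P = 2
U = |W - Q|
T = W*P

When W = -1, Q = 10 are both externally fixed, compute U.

11

Setting W = -1, Q = 10 by intervention discards those variables' equations.
U = |W - Q|  [with W=-1, Q=10]  = 11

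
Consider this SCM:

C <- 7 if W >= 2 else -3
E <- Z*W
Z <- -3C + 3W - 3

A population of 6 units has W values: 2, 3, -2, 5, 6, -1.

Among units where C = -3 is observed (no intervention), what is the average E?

Observing C=-3 restricts to units where C's equation naturally yields -3: W ∈ {-2, -1}. In that subpopulation E = 0, -3, mean -1.5.

-1.5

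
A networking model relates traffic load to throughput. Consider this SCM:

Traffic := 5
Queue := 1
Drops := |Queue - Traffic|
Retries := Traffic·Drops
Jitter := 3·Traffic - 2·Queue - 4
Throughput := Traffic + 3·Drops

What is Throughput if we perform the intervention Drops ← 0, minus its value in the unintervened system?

The intervention breaks the incoming arrows to Drops: Drops := |Queue - Traffic| no longer applies, and Drops = 0.
Throughput = Traffic + 3·Drops  [with Traffic=5, Drops=0]  = 5
Without intervention: Drops = |Queue - Traffic|  [with Queue=1, Traffic=5]  = 4; Throughput = Traffic + 3·Drops  [with Traffic=5, Drops=4]  = 17.
Change = 5 − 17 = -12.

-12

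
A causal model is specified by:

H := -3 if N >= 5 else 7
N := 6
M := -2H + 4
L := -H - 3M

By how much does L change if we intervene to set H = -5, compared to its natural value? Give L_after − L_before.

Under do(H=-5), the mechanism H := -3 if N >= 5 else 7 is discarded; H is fixed at -5.
M = -2H + 4  [with H=-5]  = 14
L = -H - 3M  [with H=-5, M=14]  = -37
Without intervention: H = -3 if N >= 5 else 7  [with N=6]  = -3; M = -2H + 4  [with H=-3]  = 10; L = -H - 3M  [with H=-3, M=10]  = -27.
Change = -37 − (-27) = -10.

-10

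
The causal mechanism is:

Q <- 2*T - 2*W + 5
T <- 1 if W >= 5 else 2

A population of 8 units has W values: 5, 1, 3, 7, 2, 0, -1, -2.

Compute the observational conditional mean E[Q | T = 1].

-5

E[Q|T=1] averages over only the 2 units with T=1 (W = 5, 7): Q = -3, -7, mean -5.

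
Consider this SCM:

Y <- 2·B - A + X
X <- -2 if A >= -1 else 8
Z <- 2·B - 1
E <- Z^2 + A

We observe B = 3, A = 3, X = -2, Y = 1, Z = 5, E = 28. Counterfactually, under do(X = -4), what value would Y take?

The intervention breaks the incoming arrows to X: X <- -2 if A >= -1 else 8 no longer applies, and X = -4.
Y = 2·B - A + X  [with B=3, A=3, X=-4]  = -1

-1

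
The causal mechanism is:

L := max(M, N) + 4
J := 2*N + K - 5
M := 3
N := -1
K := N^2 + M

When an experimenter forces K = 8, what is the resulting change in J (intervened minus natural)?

The intervention breaks the incoming arrows to K: K := N^2 + M no longer applies, and K = 8.
J = 2*N + K - 5  [with N=-1, K=8]  = 1
Without intervention: K = N^2 + M  [with N=-1, M=3]  = 4; J = 2*N + K - 5  [with N=-1, K=4]  = -3.
Change = 1 − (-3) = 4.

4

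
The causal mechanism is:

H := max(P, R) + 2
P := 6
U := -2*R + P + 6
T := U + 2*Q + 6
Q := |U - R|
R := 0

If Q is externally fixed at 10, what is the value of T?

38

Under do(Q=10), the mechanism Q := |U - R| is discarded; Q is fixed at 10.
U = -2*R + P + 6  [with R=0, P=6]  = 12
T = U + 2*Q + 6  [with U=12, Q=10]  = 38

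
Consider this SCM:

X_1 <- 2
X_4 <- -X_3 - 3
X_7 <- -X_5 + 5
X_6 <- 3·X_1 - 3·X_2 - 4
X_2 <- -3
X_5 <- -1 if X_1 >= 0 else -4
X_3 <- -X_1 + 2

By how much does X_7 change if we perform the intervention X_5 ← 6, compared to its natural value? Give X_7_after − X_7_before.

-7

Under do(X_5=6), the mechanism X_5 <- -1 if X_1 >= 0 else -4 is discarded; X_5 is fixed at 6.
X_7 = -X_5 + 5  [with X_5=6]  = -1
Without intervention: X_5 = -1 if X_1 >= 0 else -4  [with X_1=2]  = -1; X_7 = -X_5 + 5  [with X_5=-1]  = 6.
Change = -1 − 6 = -7.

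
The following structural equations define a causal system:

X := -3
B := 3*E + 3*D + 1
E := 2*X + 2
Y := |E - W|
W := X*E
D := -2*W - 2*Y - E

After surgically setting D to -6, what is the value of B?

-29

The intervention breaks the incoming arrows to D: D := -2*W - 2*Y - E no longer applies, and D = -6.
E = 2*X + 2  [with X=-3]  = -4
B = 3*E + 3*D + 1  [with E=-4, D=-6]  = -29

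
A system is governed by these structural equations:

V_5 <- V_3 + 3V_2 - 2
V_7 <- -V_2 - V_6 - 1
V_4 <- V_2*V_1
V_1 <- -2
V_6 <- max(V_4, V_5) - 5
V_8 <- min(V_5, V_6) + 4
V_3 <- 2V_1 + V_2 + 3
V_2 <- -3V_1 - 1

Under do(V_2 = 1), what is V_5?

do(V_2=1) replaces the equation V_2 <- -3V_1 - 1 with the constant V_2 = 1.
V_3 = 2V_1 + V_2 + 3  [with V_1=-2, V_2=1]  = 0
V_5 = V_3 + 3V_2 - 2  [with V_3=0, V_2=1]  = 1

1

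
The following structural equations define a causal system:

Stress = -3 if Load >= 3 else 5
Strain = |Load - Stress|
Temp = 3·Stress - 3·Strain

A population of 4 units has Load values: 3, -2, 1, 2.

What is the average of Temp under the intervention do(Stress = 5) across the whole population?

3

Every unit gets Stress=5 under the intervention. Temp values become 9, -6, 3, 6; E[Temp|do(Stress=5)] = 3.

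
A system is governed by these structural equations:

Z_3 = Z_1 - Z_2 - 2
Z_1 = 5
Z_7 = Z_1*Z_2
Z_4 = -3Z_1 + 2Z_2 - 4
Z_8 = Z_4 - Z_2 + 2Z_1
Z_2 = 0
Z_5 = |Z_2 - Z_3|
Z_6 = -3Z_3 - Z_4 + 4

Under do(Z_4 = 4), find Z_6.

-9

Under do(Z_4=4), the mechanism Z_4 = -3Z_1 + 2Z_2 - 4 is discarded; Z_4 is fixed at 4.
Z_3 = Z_1 - Z_2 - 2  [with Z_1=5, Z_2=0]  = 3
Z_6 = -3Z_3 - Z_4 + 4  [with Z_3=3, Z_4=4]  = -9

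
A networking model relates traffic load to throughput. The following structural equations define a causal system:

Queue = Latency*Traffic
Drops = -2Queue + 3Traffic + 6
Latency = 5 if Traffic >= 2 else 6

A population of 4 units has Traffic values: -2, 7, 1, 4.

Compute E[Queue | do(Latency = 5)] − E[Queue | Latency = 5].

Every unit gets Latency=5 under the intervention. Queue values become -10, 35, 5, 20; E[Queue|do(Latency=5)] = 12.5.
Conditioning on Latency=5 selects the 2 unit(s) with Traffic ∈ {7, 4}. Their Queue values: 35, 20. Mean = 27.5.
Difference = 12.5 − 27.5 = -15.

-15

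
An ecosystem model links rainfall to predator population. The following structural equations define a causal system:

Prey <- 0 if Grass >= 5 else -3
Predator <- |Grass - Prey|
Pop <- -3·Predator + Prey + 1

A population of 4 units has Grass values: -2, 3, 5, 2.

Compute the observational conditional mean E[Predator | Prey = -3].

E[Predator|Prey=-3] averages over only the 3 units with Prey=-3 (Grass = -2, 3, 2): Predator = 1, 6, 5, mean 4.

4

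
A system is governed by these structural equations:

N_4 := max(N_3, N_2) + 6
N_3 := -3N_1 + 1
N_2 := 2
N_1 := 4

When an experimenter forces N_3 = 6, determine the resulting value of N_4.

The intervention breaks the incoming arrows to N_3: N_3 := -3N_1 + 1 no longer applies, and N_3 = 6.
N_4 = max(N_3, N_2) + 6  [with N_3=6, N_2=2]  = 12

12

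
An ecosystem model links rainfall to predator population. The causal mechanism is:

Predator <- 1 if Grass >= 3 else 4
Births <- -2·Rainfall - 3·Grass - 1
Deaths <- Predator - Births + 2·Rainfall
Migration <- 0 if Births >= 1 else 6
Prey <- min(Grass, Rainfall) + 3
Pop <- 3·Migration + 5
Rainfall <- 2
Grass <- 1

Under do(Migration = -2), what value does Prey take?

Intervening sets Migration = -2 and removes its equation (Migration <- 0 if Births >= 1 else 6).
Prey is not downstream of the intervention, so its value is determined by the original equations.
Prey = min(Grass, Rainfall) + 3  [with Grass=1, Rainfall=2]  = 4

4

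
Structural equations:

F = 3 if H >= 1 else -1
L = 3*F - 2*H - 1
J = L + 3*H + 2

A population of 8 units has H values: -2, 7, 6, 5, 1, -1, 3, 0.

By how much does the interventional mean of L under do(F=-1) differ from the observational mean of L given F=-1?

Under do(F=-1), F's equation is replaced by F=-1 for every unit. Per-unit L: 0, -18, -16, -14, -6, -2, -10, -4. Mean = -8.75.
E[L|F=-1] averages over only the 3 units with F=-1 (H = -2, -1, 0): L = 0, -2, -4, mean -2.
Difference = -8.75 − (-2) = -6.75.

-6.75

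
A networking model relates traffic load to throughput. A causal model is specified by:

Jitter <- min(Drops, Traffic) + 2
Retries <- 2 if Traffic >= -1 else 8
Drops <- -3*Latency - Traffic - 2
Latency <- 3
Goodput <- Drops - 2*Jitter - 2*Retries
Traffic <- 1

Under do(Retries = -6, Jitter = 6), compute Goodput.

The joint intervention fixes Retries = -6, Jitter = 6, removing each variable's own equation.
Drops = -3*Latency - Traffic - 2  [with Latency=3, Traffic=1]  = -12
Goodput = Drops - 2*Jitter - 2*Retries  [with Drops=-12, Jitter=6, Retries=-6]  = -12

-12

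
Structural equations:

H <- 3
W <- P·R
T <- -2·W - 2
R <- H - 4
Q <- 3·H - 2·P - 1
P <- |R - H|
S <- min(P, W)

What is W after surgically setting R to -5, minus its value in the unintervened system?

do(R=-5) replaces the equation R <- H - 4 with the constant R = -5.
P = |R - H|  [with R=-5, H=3]  = 8
W = P·R  [with P=8, R=-5]  = -40
Without intervention: R = H - 4  [with H=3]  = -1; P = |R - H|  [with R=-1, H=3]  = 4; W = P·R  [with P=4, R=-1]  = -4.
Change = -40 − (-4) = -36.

-36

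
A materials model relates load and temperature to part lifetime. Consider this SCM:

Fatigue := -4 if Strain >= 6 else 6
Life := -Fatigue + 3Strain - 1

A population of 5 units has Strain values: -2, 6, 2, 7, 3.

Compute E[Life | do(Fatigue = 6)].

2.6

Every unit gets Fatigue=6 under the intervention. Life values become -13, 11, -1, 14, 2; E[Life|do(Fatigue=6)] = 2.6.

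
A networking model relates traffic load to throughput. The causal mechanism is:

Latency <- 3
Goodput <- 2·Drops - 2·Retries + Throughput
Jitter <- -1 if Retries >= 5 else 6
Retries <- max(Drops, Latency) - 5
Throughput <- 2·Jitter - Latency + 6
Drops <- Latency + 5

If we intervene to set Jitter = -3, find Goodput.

7

Under do(Jitter=-3), the mechanism Jitter <- -1 if Retries >= 5 else 6 is discarded; Jitter is fixed at -3.
Drops = Latency + 5  [with Latency=3]  = 8
Retries = max(Drops, Latency) - 5  [with Drops=8, Latency=3]  = 3
Throughput = 2·Jitter - Latency + 6  [with Jitter=-3, Latency=3]  = -3
Goodput = 2·Drops - 2·Retries + Throughput  [with Drops=8, Retries=3, Throughput=-3]  = 7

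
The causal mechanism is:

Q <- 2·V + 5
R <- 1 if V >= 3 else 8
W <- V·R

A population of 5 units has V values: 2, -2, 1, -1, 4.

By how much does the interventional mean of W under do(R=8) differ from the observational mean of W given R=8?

6.4

The intervention sets R=8 in all 5 units regardless of V. Recomputing W per unit gives 16, -16, 8, -8, 32; average 6.4.
Observing R=8 restricts to units where R's equation naturally yields 8: V ∈ {2, -2, 1, -1}. In that subpopulation W = 16, -16, 8, -8, mean 0.
Difference = 6.4 − 0 = 6.4.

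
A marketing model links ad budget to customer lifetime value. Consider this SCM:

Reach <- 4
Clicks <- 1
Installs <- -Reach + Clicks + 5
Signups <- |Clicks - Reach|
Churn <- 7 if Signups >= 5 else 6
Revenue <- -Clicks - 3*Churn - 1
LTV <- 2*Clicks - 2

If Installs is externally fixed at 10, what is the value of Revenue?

-20

The intervention breaks the incoming arrows to Installs: Installs <- -Reach + Clicks + 5 no longer applies, and Installs = 10.
No directed path runs from Installs to Revenue, so Revenue keeps its natural value.
Signups = |Clicks - Reach|  [with Clicks=1, Reach=4]  = 3
Churn = 7 if Signups >= 5 else 6  [with Signups=3]  = 6
Revenue = -Clicks - 3*Churn - 1  [with Clicks=1, Churn=6]  = -20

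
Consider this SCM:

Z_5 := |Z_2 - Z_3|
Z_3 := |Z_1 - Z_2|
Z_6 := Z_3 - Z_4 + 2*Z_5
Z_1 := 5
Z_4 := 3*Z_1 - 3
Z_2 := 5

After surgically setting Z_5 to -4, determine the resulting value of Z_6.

The intervention breaks the incoming arrows to Z_5: Z_5 := |Z_2 - Z_3| no longer applies, and Z_5 = -4.
Z_3 = |Z_1 - Z_2|  [with Z_1=5, Z_2=5]  = 0
Z_4 = 3*Z_1 - 3  [with Z_1=5]  = 12
Z_6 = Z_3 - Z_4 + 2*Z_5  [with Z_3=0, Z_4=12, Z_5=-4]  = -20

-20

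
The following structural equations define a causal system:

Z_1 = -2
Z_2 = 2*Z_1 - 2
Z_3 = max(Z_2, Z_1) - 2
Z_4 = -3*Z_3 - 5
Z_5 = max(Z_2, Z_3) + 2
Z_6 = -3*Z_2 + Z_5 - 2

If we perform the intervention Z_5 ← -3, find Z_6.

13

The intervention breaks the incoming arrows to Z_5: Z_5 = max(Z_2, Z_3) + 2 no longer applies, and Z_5 = -3.
Z_2 = 2*Z_1 - 2  [with Z_1=-2]  = -6
Z_6 = -3*Z_2 + Z_5 - 2  [with Z_2=-6, Z_5=-3]  = 13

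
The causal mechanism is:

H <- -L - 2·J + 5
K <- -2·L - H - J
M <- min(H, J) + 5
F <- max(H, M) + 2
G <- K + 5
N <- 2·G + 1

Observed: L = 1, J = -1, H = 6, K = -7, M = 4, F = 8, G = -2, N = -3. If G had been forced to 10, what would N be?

do(G=10) replaces the equation G <- K + 5 with the constant G = 10.
N = 2·G + 1  [with G=10]  = 21

21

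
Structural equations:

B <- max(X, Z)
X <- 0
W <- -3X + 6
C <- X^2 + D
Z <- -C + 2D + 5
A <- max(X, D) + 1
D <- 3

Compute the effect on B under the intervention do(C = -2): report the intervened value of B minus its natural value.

5

do(C=-2) replaces the equation C <- X^2 + D with the constant C = -2.
Z = -C + 2D + 5  [with C=-2, D=3]  = 13
B = max(X, Z)  [with X=0, Z=13]  = 13
Without intervention: C = X^2 + D  [with X=0, D=3]  = 3; Z = -C + 2D + 5  [with C=3, D=3]  = 8; B = max(X, Z)  [with X=0, Z=8]  = 8.
Change = 13 − 8 = 5.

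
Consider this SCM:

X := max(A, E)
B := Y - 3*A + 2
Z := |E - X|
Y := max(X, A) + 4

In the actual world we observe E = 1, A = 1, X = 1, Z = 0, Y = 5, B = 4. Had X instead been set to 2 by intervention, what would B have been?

The intervention breaks the incoming arrows to X: X := max(A, E) no longer applies, and X = 2.
Y = max(X, A) + 4  [with X=2, A=1]  = 6
B = Y - 3*A + 2  [with Y=6, A=1]  = 5

5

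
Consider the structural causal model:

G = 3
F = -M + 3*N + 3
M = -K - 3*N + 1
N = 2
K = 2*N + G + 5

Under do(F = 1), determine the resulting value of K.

12

do(F=1) replaces the equation F = -M + 3*N + 3 with the constant F = 1.
K is not downstream of the intervention, so its value is determined by the original equations.
K = 2*N + G + 5  [with N=2, G=3]  = 12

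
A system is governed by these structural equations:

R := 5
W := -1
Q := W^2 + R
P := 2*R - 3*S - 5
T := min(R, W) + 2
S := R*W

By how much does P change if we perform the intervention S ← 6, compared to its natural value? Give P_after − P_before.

Under do(S=6), the mechanism S := R*W is discarded; S is fixed at 6.
P = 2*R - 3*S - 5  [with R=5, S=6]  = -13
Without intervention: S = R*W  [with R=5, W=-1]  = -5; P = 2*R - 3*S - 5  [with R=5, S=-5]  = 20.
Change = -13 − 20 = -33.

-33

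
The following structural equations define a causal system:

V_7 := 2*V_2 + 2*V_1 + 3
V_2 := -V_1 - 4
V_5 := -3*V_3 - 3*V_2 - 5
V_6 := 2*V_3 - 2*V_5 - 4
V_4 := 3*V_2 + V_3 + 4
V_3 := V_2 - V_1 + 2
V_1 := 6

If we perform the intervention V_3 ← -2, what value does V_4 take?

-28

The intervention breaks the incoming arrows to V_3: V_3 := V_2 - V_1 + 2 no longer applies, and V_3 = -2.
V_2 = -V_1 - 4  [with V_1=6]  = -10
V_4 = 3*V_2 + V_3 + 4  [with V_2=-10, V_3=-2]  = -28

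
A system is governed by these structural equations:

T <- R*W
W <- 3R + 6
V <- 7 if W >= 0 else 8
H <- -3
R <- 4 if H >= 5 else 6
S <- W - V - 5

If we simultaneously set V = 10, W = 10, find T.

Under do(V = 10, W = 10), each intervened variable's structural equation is replaced by its fixed value.
R = 4 if H >= 5 else 6  [with H=-3]  = 6
T = R*W  [with R=6, W=10]  = 60

60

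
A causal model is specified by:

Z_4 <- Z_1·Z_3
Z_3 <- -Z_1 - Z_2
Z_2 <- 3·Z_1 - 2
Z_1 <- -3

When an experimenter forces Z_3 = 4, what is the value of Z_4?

-12

The intervention breaks the incoming arrows to Z_3: Z_3 <- -Z_1 - Z_2 no longer applies, and Z_3 = 4.
Z_4 = Z_1·Z_3  [with Z_1=-3, Z_3=4]  = -12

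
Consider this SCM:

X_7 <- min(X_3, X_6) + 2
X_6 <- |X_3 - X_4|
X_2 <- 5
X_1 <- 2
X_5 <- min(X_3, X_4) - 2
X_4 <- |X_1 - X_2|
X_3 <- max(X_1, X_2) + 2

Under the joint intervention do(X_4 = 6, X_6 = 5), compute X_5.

4

Setting X_4 = 6, X_6 = 5 by intervention discards those variables' equations.
X_3 = max(X_1, X_2) + 2  [with X_1=2, X_2=5]  = 7
X_5 = min(X_3, X_4) - 2  [with X_3=7, X_4=6]  = 4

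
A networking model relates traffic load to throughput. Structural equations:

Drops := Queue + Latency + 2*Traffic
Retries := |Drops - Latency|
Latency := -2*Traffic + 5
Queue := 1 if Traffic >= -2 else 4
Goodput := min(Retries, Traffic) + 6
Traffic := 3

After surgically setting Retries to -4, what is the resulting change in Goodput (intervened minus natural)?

-7

The intervention breaks the incoming arrows to Retries: Retries := |Drops - Latency| no longer applies, and Retries = -4.
Goodput = min(Retries, Traffic) + 6  [with Retries=-4, Traffic=3]  = 2
Without intervention: Latency = -2*Traffic + 5  [with Traffic=3]  = -1; Queue = 1 if Traffic >= -2 else 4  [with Traffic=3]  = 1; Drops = Queue + Latency + 2*Traffic  [with Queue=1, Latency=-1, Traffic=3]  = 6; Retries = |Drops - Latency|  [with Drops=6, Latency=-1]  = 7; Goodput = min(Retries, Traffic) + 6  [with Retries=7, Traffic=3]  = 9.
Change = 2 − 9 = -7.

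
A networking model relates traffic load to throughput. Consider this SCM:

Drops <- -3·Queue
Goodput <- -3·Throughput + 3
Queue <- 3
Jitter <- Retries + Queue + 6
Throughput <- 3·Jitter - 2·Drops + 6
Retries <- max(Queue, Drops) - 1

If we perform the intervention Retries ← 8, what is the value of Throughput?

75

do(Retries=8) replaces the equation Retries <- max(Queue, Drops) - 1 with the constant Retries = 8.
Drops = -3·Queue  [with Queue=3]  = -9
Jitter = Retries + Queue + 6  [with Retries=8, Queue=3]  = 17
Throughput = 3·Jitter - 2·Drops + 6  [with Jitter=17, Drops=-9]  = 75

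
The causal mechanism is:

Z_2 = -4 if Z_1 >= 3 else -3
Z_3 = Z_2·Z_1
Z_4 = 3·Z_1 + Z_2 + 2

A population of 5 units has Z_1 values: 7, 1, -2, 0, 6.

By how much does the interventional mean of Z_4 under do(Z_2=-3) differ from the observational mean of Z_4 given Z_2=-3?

8.2

Every unit gets Z_2=-3 under the intervention. Z_4 values become 20, 2, -7, -1, 17; E[Z_4|do(Z_2=-3)] = 6.2.
Conditioning on Z_2=-3 selects the 3 unit(s) with Z_1 ∈ {1, -2, 0}. Their Z_4 values: 2, -7, -1. Mean = -2.
Difference = 6.2 − (-2) = 8.2.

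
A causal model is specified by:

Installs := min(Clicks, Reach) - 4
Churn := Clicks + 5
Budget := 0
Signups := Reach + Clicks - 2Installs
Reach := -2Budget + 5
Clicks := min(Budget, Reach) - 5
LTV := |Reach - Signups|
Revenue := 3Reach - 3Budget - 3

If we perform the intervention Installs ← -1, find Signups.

2

Intervening sets Installs = -1 and removes its equation (Installs := min(Clicks, Reach) - 4).
Reach = -2Budget + 5  [with Budget=0]  = 5
Clicks = min(Budget, Reach) - 5  [with Budget=0, Reach=5]  = -5
Signups = Reach + Clicks - 2Installs  [with Reach=5, Clicks=-5, Installs=-1]  = 2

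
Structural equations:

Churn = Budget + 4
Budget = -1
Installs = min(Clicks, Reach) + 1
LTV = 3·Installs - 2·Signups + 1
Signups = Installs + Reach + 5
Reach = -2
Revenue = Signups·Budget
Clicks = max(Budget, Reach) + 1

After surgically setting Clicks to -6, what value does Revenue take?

The intervention breaks the incoming arrows to Clicks: Clicks = max(Budget, Reach) + 1 no longer applies, and Clicks = -6.
Installs = min(Clicks, Reach) + 1  [with Clicks=-6, Reach=-2]  = -5
Signups = Installs + Reach + 5  [with Installs=-5, Reach=-2]  = -2
Revenue = Signups·Budget  [with Signups=-2, Budget=-1]  = 2

2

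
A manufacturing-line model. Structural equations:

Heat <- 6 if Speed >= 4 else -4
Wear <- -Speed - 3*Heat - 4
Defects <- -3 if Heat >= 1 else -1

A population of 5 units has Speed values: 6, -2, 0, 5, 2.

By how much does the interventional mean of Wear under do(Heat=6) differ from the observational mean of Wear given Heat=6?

do(Heat=6) breaks Heat's dependence on Speed. With Heat=6 fixed, Wear across the units is -28, -20, -22, -27, -24, mean -24.2.
Conditioning on Heat=6 selects the 2 unit(s) with Speed ∈ {6, 5}. Their Wear values: -28, -27. Mean = -27.5.
Difference = -24.2 − (-27.5) = 3.3.

3.3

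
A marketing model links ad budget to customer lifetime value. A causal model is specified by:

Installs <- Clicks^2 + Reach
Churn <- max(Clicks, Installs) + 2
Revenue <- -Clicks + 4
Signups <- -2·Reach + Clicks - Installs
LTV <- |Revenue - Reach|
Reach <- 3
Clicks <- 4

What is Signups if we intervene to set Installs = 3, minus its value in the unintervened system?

The intervention breaks the incoming arrows to Installs: Installs <- Clicks^2 + Reach no longer applies, and Installs = 3.
Signups = -2·Reach + Clicks - Installs  [with Reach=3, Clicks=4, Installs=3]  = -5
Without intervention: Installs = Clicks^2 + Reach  [with Clicks=4, Reach=3]  = 19; Signups = -2·Reach + Clicks - Installs  [with Reach=3, Clicks=4, Installs=19]  = -21.
Change = -5 − (-21) = 16.

16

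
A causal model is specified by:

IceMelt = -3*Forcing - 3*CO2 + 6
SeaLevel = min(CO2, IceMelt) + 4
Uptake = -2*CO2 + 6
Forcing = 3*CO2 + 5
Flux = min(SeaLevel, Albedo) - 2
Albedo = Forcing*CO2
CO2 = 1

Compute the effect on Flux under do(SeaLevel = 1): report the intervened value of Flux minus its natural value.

18

The intervention breaks the incoming arrows to SeaLevel: SeaLevel = min(CO2, IceMelt) + 4 no longer applies, and SeaLevel = 1.
Forcing = 3*CO2 + 5  [with CO2=1]  = 8
Albedo = Forcing*CO2  [with Forcing=8, CO2=1]  = 8
Flux = min(SeaLevel, Albedo) - 2  [with SeaLevel=1, Albedo=8]  = -1
Without intervention: Forcing = 3*CO2 + 5  [with CO2=1]  = 8; IceMelt = -3*Forcing - 3*CO2 + 6  [with Forcing=8, CO2=1]  = -21; Albedo = Forcing*CO2  [with Forcing=8, CO2=1]  = 8; SeaLevel = min(CO2, IceMelt) + 4  [with CO2=1, IceMelt=-21]  = -17; Flux = min(SeaLevel, Albedo) - 2  [with SeaLevel=-17, Albedo=8]  = -19.
Change = -1 − (-19) = 18.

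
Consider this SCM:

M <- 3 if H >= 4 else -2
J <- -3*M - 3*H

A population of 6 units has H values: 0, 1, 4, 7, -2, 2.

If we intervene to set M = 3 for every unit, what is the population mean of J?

-15

do(M=3) breaks M's dependence on H. With M=3 fixed, J across the units is -9, -12, -21, -30, -3, -15, mean -15.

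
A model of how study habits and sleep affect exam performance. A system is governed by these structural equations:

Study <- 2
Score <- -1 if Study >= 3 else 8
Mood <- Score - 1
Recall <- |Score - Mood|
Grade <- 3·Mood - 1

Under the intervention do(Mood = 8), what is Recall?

The intervention breaks the incoming arrows to Mood: Mood <- Score - 1 no longer applies, and Mood = 8.
Score = -1 if Study >= 3 else 8  [with Study=2]  = 8
Recall = |Score - Mood|  [with Score=8, Mood=8]  = 0

0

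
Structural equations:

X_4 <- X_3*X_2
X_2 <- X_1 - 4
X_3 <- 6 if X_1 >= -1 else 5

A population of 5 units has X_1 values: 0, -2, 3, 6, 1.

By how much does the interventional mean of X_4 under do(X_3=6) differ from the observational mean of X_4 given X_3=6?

Under do(X_3=6), X_3's equation is replaced by X_3=6 for every unit. Per-unit X_4: -24, -36, -6, 12, -18. Mean = -14.4.
Conditioning on X_3=6 selects the 4 unit(s) with X_1 ∈ {0, 3, 6, 1}. Their X_4 values: -24, -6, 12, -18. Mean = -9.
Difference = -14.4 − (-9) = -5.4.

-5.4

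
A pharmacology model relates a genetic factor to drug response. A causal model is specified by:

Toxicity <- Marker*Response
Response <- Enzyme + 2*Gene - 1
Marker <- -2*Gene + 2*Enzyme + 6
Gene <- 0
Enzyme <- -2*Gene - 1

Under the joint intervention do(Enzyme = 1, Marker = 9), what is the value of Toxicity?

0

Under do(Enzyme = 1, Marker = 9), each intervened variable's structural equation is replaced by its fixed value.
Response = Enzyme + 2*Gene - 1  [with Enzyme=1, Gene=0]  = 0
Toxicity = Marker*Response  [with Marker=9, Response=0]  = 0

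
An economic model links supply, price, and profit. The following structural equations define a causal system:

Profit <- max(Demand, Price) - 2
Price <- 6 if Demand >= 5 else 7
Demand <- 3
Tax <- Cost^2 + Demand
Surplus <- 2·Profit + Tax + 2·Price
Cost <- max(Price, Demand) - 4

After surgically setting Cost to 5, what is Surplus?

The intervention breaks the incoming arrows to Cost: Cost <- max(Price, Demand) - 4 no longer applies, and Cost = 5.
Price = 6 if Demand >= 5 else 7  [with Demand=3]  = 7
Tax = Cost^2 + Demand  [with Cost=5, Demand=3]  = 28
Profit = max(Demand, Price) - 2  [with Demand=3, Price=7]  = 5
Surplus = 2·Profit + Tax + 2·Price  [with Profit=5, Tax=28, Price=7]  = 52

52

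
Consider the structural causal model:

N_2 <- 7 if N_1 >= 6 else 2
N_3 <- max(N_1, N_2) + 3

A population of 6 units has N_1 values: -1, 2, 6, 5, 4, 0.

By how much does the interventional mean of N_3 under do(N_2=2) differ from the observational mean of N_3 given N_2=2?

0.5

Under do(N_2=2), N_2's equation is replaced by N_2=2 for every unit. Per-unit N_3: 5, 5, 9, 8, 7, 5. Mean = 6.5.
Conditioning on N_2=2 selects the 5 unit(s) with N_1 ∈ {-1, 2, 5, 4, 0}. Their N_3 values: 5, 5, 8, 7, 5. Mean = 6.
Difference = 6.5 − 6 = 0.5.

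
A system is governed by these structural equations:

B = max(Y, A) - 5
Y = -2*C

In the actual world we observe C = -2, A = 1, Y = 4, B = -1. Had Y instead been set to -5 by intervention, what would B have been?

-4

The intervention breaks the incoming arrows to Y: Y = -2*C no longer applies, and Y = -5.
B = max(Y, A) - 5  [with Y=-5, A=1]  = -4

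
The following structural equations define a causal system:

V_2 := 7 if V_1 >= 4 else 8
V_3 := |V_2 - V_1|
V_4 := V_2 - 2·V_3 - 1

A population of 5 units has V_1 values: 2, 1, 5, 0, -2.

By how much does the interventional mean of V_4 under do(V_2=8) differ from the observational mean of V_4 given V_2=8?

1.9

do(V_2=8) breaks V_2's dependence on V_1. With V_2=8 fixed, V_4 across the units is -5, -7, 1, -9, -13, mean -6.6.
Conditioning on V_2=8 selects the 4 unit(s) with V_1 ∈ {2, 1, 0, -2}. Their V_4 values: -5, -7, -9, -13. Mean = -8.5.
Difference = -6.6 − (-8.5) = 1.9.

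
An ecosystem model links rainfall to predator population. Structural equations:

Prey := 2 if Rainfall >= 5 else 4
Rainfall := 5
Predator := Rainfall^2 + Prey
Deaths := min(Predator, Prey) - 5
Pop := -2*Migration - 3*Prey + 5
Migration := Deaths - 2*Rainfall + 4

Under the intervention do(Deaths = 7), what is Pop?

-3

Under do(Deaths=7), the mechanism Deaths := min(Predator, Prey) - 5 is discarded; Deaths is fixed at 7.
Prey = 2 if Rainfall >= 5 else 4  [with Rainfall=5]  = 2
Migration = Deaths - 2*Rainfall + 4  [with Deaths=7, Rainfall=5]  = 1
Pop = -2*Migration - 3*Prey + 5  [with Migration=1, Prey=2]  = -3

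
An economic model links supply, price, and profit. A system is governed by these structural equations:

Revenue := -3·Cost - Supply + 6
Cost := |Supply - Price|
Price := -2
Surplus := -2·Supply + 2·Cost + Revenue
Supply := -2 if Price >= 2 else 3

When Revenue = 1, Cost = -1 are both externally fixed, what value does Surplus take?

The joint intervention fixes Revenue = 1, Cost = -1, removing each variable's own equation.
Supply = -2 if Price >= 2 else 3  [with Price=-2]  = 3
Surplus = -2·Supply + 2·Cost + Revenue  [with Supply=3, Cost=-1, Revenue=1]  = -7

-7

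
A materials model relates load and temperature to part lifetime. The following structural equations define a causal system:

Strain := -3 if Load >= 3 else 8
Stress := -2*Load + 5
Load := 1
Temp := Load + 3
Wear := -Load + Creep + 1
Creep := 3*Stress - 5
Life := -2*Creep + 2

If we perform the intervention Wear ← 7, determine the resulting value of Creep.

4

do(Wear=7) replaces the equation Wear := -Load + Creep + 1 with the constant Wear = 7.
Since Creep is not a descendant of the intervened variable, it is unaffected.
Stress = -2*Load + 5  [with Load=1]  = 3
Creep = 3*Stress - 5  [with Stress=3]  = 4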